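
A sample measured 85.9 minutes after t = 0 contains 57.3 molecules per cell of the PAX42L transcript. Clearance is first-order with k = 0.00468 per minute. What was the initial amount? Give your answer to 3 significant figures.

t½ = ln 2 / k = 0.69315 / 0.00468 ≈ 148.11 minutes.
Number of half-lives elapsed: n = 85.9/148.11 ≈ 0.57998.
A₀ = A × 2^n = 57.3 × 2^0.57998 = 57.3 × 1.4948 ≈ 85.654 molecules per cell.

85.7 molecules per cell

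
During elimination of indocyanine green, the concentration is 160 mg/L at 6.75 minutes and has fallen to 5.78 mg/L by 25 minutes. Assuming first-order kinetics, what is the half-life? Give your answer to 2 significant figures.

3.8 minutes

Over Δt = 25 − 6.75 = 18.25 minutes, the level fell by a factor of 160/5.78 ≈ 27.682.
n = log₂(27.682) ≈ 4.7909 half-lives, so t½ = 18.25/4.7909 ≈ 3.8093 minutes.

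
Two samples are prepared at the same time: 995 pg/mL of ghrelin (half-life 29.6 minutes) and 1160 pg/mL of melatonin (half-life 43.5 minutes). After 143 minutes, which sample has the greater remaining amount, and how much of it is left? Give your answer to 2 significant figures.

ghrelin: 995 × (1/2)^4.8311 ≈ 34.956 pg/mL.
melatonin: 1160 × (1/2)^3.2874 ≈ 118.81 pg/mL.
Melatonin has more remaining, at ≈ 118.81 pg/mL.

melatonin, 120 pg/mL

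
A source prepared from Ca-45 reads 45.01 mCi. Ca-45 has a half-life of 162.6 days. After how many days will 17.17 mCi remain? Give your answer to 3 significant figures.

Fraction remaining = 17.17/45.01 ≈ 0.38147.
n = log₂(45.01/17.17) = ln(2.6214)/ln 2 ≈ 1.3904 half-lives.
t = n × t½ = 1.3904 × 162.6 ≈ 226.07 days.

226 days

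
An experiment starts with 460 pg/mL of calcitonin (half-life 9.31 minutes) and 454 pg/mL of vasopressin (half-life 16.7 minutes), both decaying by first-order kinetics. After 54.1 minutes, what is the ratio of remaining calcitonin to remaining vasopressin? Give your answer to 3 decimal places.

calcitonin: 460 × (1/2)^(54.1/9.31) = 460 × (1/2)^5.811 ≈ 8.1938 pg/mL.
vasopressin: 454 × (1/2)^(54.1/16.7) = 454 × (1/2)^3.2395 ≈ 48.069 pg/mL.
Ratio ≈ 8.1938 / 48.069 ≈ 0.17046.

0.170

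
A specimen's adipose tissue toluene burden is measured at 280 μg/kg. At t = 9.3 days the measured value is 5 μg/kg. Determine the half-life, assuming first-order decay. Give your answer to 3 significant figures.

A/A₀ = 5/280 ≈ 0.017857.
n = log₂(56) ≈ 5.8074 half-lives elapsed in 9.3 days.
t½ = 9.3/5.8074 ≈ 1.6014 days.

1.60 days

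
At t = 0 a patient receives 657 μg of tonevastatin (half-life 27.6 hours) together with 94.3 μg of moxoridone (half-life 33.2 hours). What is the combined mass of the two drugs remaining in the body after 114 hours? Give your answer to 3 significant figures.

tonevastatin: 657 × (1/2)^(114/27.6) = 657 × (1/2)^4.1304 ≈ 37.513 μg.
moxoridone: 94.3 × (1/2)^(114/33.2) = 94.3 × (1/2)^3.4337 ≈ 8.7268 μg.
Total = 37.513 + 8.7268 ≈ 46.24 μg.

46.2 μg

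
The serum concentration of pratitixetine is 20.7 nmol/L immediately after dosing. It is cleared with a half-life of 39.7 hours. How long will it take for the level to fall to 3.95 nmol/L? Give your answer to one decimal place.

Fraction remaining = 3.95/20.7 ≈ 0.19082.
n = log₂(20.7/3.95) = ln(5.2405)/ln 2 ≈ 2.3897 half-lives.
t = n × t½ = 2.3897 × 39.7 ≈ 94.871 hours.

94.9 hours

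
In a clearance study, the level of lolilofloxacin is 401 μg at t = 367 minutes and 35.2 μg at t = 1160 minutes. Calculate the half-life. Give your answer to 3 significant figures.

Over Δt = 1160 − 367 = 793 minutes, the level fell by a factor of 401/35.2 ≈ 11.392.
n = log₂(11.392) ≈ 3.51 half-lives, so t½ = 793/3.51 ≈ 225.93 minutes.

226 minutes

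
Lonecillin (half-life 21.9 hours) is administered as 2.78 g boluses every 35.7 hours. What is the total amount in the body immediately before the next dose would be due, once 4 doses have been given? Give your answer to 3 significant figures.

The 4 doses were given 142.8, 107.1, 71.4, 35.7 hours ago.
Total = 2.78·(1/2)^(142.8/21.9) + 2.78·(1/2)^(107.1/21.9) + 2.78·(1/2)^(71.4/21.9) + 2.78·(1/2)^(35.7/21.9)
      = 0.030281 + 0.093731 + 0.29014 + 0.8981 ≈ 1.3122 g.

1.31 g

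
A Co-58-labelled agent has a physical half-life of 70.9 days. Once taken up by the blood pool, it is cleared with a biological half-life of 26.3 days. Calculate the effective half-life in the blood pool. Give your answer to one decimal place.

19.2 days

1/t_eff = 1/t_phys + 1/t_biol = 1/70.9 + 1/26.3 = 0.052127 per day.
t_eff = 70.9 × 26.3 / (70.9 + 26.3) ≈ 19.184 days.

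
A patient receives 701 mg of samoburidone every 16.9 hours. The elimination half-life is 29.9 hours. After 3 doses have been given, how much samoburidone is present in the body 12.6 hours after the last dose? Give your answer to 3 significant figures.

1120 mg

The 3 doses were given 46.4, 29.5, 12.6 hours ago.
Total = 701·(1/2)^(46.4/29.9) + 701·(1/2)^(29.5/29.9) + 701·(1/2)^(12.6/29.9)
      = 239.09 + 353.77 + 523.43 ≈ 1116.3 mg.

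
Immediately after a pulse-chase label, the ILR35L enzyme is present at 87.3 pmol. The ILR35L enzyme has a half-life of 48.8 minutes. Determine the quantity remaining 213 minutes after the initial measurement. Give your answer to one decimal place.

Number of half-lives: n = 213/48.8 ≈ 4.3648.
Remaining = 87.3 × (1/2)^4.3648 = 87.3 × 0.048538 ≈ 4.2373 pmol.

4.2 pmol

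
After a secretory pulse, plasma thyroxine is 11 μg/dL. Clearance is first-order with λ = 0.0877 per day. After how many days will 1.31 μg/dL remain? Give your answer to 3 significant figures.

t½ = ln 2 / λ = 0.69315 / 0.0877 ≈ 7.9036 days.
Fraction remaining = 1.31/11 ≈ 0.11909.
n = log₂(11/1.31) = ln(8.3969)/ln 2 ≈ 3.0699 half-lives.
t = n × t½ = 3.0699 × 7.9036 ≈ 24.263 days.

24.3 days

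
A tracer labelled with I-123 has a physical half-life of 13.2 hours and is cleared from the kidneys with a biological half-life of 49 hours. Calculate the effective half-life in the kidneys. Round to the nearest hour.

1/t_eff = 1/t_phys + 1/t_biol = 1/13.2 + 1/49 = 0.096166 per hour.
t_eff = 13.2 × 49 / (13.2 + 49) ≈ 10.399 hours.

10 hours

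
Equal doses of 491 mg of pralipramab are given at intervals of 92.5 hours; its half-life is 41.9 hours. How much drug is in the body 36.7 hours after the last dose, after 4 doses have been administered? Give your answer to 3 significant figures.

341 mg

The 4 doses were given 314.2, 221.7, 129.2, 36.7 hours ago.
Total = 491·(1/2)^(314.2/41.9) + 491·(1/2)^(221.7/41.9) + 491·(1/2)^(129.2/41.9) + 491·(1/2)^(36.7/41.9)
      = 2.7147 + 12.54 + 57.922 + 267.55 ≈ 340.73 mg.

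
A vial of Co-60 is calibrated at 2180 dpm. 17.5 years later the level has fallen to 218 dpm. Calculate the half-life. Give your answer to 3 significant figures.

5.27 years

A/A₀ = 218/2180 ≈ 0.1.
n = log₂(10) ≈ 3.3219 half-lives elapsed in 17.5 years.
t½ = 17.5/3.3219 ≈ 5.268 years.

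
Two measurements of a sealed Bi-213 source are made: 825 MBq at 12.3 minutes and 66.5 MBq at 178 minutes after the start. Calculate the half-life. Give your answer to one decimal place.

Over Δt = 178 − 12.3 = 165.7 minutes, the level fell by a factor of 825/66.5 ≈ 12.406.
n = log₂(12.406) ≈ 3.633 half-lives, so t½ = 165.7/3.633 ≈ 45.61 minutes.

45.6 minutes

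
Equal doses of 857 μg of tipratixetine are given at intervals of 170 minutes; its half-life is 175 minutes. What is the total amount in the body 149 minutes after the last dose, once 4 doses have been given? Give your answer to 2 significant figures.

900 μg

The 4 doses were given 659, 489, 319, 149 minutes ago.
Total = 857·(1/2)^(659/175) + 857·(1/2)^(489/175) + 857·(1/2)^(319/175) + 857·(1/2)^(149/175)
      = 63.007 + 123.54 + 242.24 + 474.98 ≈ 903.77 μg.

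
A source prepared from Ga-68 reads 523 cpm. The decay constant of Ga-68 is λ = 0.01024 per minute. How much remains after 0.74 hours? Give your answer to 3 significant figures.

332 cpm

t½ = ln 2 / λ = 0.69315 / 0.01024 ≈ 67.69 minutes.
Convert the elapsed time: 0.74 hours = 44.4 minutes.
Number of half-lives: n = 44.4/67.69 ≈ 0.65593.
Remaining = 523 × (1/2)^0.65593 = 523 × 0.63467 ≈ 331.93 cpm.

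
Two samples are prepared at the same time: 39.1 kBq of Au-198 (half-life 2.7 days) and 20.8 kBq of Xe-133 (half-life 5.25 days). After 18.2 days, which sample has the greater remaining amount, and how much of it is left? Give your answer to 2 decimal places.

Xe-133, 1.88 kBq

Au-198: 39.1 × (1/2)^6.7407 ≈ 0.3656 kBq.
Xe-133: 20.8 × (1/2)^3.4667 ≈ 1.8815 kBq.
Xe-133 has more remaining, at ≈ 1.8815 kBq.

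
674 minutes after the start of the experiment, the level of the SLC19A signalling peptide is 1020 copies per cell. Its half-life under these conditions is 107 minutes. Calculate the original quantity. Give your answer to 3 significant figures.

80300 copies per cell

Number of half-lives elapsed: n = 674/107 ≈ 6.2991.
A₀ = A × 2^n = 1020 × 2^6.2991 = 1020 × 78.742 ≈ 80317 copies per cell.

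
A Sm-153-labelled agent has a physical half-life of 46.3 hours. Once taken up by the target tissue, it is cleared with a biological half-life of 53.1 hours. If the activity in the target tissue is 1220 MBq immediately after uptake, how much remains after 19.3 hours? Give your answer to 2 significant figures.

1/t_eff = 1/t_phys + 1/t_biol = 1/46.3 + 1/53.1 = 0.040431 per hour.
t_eff = 46.3 × 53.1 / (46.3 + 53.1) ≈ 24.734 hours.
Remaining = 1220 × (1/2)^(19.3/24.734) = 1220 × (1/2)^0.78031 ≈ 710.33 MBq.

710 MBq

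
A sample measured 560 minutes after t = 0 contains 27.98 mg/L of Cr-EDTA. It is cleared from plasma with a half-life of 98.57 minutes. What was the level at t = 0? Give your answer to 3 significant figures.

1440 mg/L

Number of half-lives elapsed: n = 560/98.57 ≈ 5.6812.
A₀ = A × 2^n = 27.98 × 2^5.6812 = 27.98 × 51.313 ≈ 1435.7 mg/L.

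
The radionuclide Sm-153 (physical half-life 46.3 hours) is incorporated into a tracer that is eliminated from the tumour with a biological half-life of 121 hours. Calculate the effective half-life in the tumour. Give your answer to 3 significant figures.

1/t_eff = 1/t_phys + 1/t_biol = 1/46.3 + 1/121 = 0.029863 per hour.
t_eff = 46.3 × 121 / (46.3 + 121) ≈ 33.487 hours.

33.5 hours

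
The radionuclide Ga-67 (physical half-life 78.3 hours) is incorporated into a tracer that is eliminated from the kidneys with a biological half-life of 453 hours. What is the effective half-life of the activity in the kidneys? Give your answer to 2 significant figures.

1/t_eff = 1/t_phys + 1/t_biol = 1/78.3 + 1/453 = 0.014979 per hour.
t_eff = 78.3 × 453 / (78.3 + 453) ≈ 66.761 hours.

67 hours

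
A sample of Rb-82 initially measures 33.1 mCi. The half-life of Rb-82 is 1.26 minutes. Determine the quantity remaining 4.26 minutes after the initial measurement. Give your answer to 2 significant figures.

3.2 mCi

Number of half-lives: n = 4.26/1.26 ≈ 3.381.
Remaining = 33.1 × (1/2)^3.381 = 33.1 × 0.095991 ≈ 3.1773 mCi.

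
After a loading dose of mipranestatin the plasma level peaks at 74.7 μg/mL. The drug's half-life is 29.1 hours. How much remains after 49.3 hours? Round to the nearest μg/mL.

Number of half-lives: n = 49.3/29.1 ≈ 1.6942.
Remaining = 74.7 × (1/2)^1.6942 = 74.7 × 0.30903 ≈ 23.085 μg/mL.

23 μg/mL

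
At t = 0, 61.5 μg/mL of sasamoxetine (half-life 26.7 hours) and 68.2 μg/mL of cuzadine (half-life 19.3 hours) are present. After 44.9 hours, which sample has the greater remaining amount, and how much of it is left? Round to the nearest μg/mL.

sasamoxetine, 19 μg/mL

sasamoxetine: 61.5 × (1/2)^1.6816 ≈ 19.171 μg/mL.
cuzadine: 68.2 × (1/2)^2.3264 ≈ 13.598 μg/mL.
Sasamoxetine has more remaining, at ≈ 19.171 μg/mL.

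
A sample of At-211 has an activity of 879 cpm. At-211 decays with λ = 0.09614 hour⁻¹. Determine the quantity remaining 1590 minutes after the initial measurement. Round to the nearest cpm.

69 cpm

t½ = ln 2 / λ = 0.69315 / 0.09614 ≈ 7.2098 hours.
Convert the elapsed time: 1590 minutes = 26.5 hours.
Number of half-lives: n = 26.5/7.2098 ≈ 3.6756.
Remaining = 879 × (1/2)^3.6756 = 879 × 0.078261 ≈ 68.791 cpm.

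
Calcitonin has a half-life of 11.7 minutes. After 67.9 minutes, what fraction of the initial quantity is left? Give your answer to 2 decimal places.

n = 67.9/11.7 ≈ 5.8034 half-lives.
Fraction remaining = (1/2)^5.8034 ≈ 0.017906.

0.02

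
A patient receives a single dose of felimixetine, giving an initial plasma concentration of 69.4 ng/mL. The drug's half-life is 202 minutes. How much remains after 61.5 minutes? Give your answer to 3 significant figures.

56.2 ng/mL

Number of half-lives: n = 61.5/202 ≈ 0.30446.
Remaining = 69.4 × (1/2)^0.30446 = 69.4 × 0.80975 ≈ 56.196 ng/mL.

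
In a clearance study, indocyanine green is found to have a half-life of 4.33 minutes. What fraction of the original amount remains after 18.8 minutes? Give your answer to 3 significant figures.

n = 18.8/4.33 ≈ 4.3418 half-lives.
Fraction remaining = (1/2)^4.3418 ≈ 0.049316.

0.0493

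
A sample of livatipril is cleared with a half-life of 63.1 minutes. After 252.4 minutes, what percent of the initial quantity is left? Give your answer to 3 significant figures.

6.25%

n = 252.4/63.1 ≈ 4 half-lives.
Fraction remaining = (1/2)^4 ≈ 0.0625, i.e. 6.25%.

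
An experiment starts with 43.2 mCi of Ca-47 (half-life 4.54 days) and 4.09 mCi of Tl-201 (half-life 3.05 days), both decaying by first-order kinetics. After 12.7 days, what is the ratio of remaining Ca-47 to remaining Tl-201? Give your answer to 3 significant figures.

27.2

Ca-47: 43.2 × (1/2)^(12.7/4.54) = 43.2 × (1/2)^2.7974 ≈ 6.2143 mCi.
Tl-201: 4.09 × (1/2)^(12.7/3.05) = 4.09 × (1/2)^4.1639 ≈ 0.22817 mCi.
Ratio ≈ 6.2143 / 0.22817 ≈ 27.236.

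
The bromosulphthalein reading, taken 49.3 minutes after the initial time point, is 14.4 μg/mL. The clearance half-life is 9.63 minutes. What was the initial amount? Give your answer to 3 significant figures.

Number of half-lives elapsed: n = 49.3/9.63 ≈ 5.1194.
A₀ = A × 2^n = 14.4 × 2^5.1194 = 14.4 × 34.762 ≈ 500.57 μg/mL.

501 μg/mL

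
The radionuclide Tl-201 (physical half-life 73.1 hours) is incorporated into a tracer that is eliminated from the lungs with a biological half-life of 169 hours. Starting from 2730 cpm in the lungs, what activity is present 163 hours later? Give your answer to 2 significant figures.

300 cpm

1/t_eff = 1/t_phys + 1/t_biol = 1/73.1 + 1/169 = 0.019597 per hour.
t_eff = 73.1 × 169 / (73.1 + 169) ≈ 51.028 hours.
Remaining = 2730 × (1/2)^(163/51.028) = 2730 × (1/2)^3.1943 ≈ 298.25 cpm.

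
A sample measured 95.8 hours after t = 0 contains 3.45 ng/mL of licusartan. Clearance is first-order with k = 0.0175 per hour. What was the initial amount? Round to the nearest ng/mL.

t½ = ln 2 / k = 0.69315 / 0.0175 ≈ 39.608 hours.
Number of half-lives elapsed: n = 95.8/39.608 ≈ 2.4187.
A₀ = A × 2^n = 3.45 × 2^2.4187 = 3.45 × 5.3468 ≈ 18.446 ng/mL.

18 ng/mL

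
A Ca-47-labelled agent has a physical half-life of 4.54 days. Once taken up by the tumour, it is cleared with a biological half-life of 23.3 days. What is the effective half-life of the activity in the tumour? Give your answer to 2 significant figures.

3.8 days

1/t_eff = 1/t_phys + 1/t_biol = 1/4.54 + 1/23.3 = 0.26318 per day.
t_eff = 4.54 × 23.3 / (4.54 + 23.3) ≈ 3.7996 days.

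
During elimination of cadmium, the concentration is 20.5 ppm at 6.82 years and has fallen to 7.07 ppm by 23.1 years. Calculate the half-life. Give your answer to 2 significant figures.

Over Δt = 23.1 − 6.82 = 16.28 years, the level fell by a factor of 20.5/7.07 ≈ 2.8996.
n = log₂(2.8996) ≈ 1.5358 half-lives, so t½ = 16.28/1.5358 ≈ 10.6 years.

11 years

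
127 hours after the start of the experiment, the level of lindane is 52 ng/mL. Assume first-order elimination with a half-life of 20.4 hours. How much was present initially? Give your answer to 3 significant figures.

3890 ng/mL

Number of half-lives elapsed: n = 127/20.4 ≈ 6.2255.
A₀ = A × 2^n = 52 × 2^6.2255 = 52 × 74.827 ≈ 3891 ng/mL.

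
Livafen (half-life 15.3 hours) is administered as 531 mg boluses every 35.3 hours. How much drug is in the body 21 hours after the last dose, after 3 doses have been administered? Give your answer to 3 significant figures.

The 3 doses were given 91.6, 56.3, 21 hours ago.
Total = 531·(1/2)^(91.6/15.3) + 531·(1/2)^(56.3/15.3) + 531·(1/2)^(21/15.3)
      = 8.3724 + 41.436 + 205.08 ≈ 254.89 mg.

255 mg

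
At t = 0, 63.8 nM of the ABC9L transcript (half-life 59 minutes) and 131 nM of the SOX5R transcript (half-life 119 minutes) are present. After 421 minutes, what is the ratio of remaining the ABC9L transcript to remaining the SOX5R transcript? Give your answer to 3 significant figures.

ABC9L transcript: 63.8 × (1/2)^(421/59) = 63.8 × (1/2)^7.1356 ≈ 0.45373 nM.
SOX5R transcript: 131 × (1/2)^(421/119) = 131 × (1/2)^3.5378 ≈ 11.279 nM.
Ratio ≈ 0.45373 / 11.279 ≈ 0.040226.

0.0402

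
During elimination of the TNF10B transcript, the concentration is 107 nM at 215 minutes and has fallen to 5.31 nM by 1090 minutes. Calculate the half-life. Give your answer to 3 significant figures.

202 minutes

Over Δt = 1090 − 215 = 875 minutes, the level fell by a factor of 107/5.31 ≈ 20.151.
n = log₂(20.151) ≈ 4.3328 half-lives, so t½ = 875/4.3328 ≈ 201.95 minutes.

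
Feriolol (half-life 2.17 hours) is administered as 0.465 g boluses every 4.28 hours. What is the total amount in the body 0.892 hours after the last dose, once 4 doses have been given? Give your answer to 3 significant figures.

The 4 doses were given 13.732, 9.452, 5.172, 0.892 hours ago.
Total = 0.465·(1/2)^(13.732/2.17) + 0.465·(1/2)^(9.452/2.17) + 0.465·(1/2)^(5.172/2.17) + 0.465·(1/2)^(0.892/2.17)
      = 0.0057876 + 0.022711 + 0.08912 + 0.34971 ≈ 0.46733 g.

0.467 g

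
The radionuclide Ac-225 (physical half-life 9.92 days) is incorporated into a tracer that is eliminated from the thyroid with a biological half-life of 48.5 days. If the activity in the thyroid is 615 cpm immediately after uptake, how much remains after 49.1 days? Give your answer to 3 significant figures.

1/t_eff = 1/t_phys + 1/t_biol = 1/9.92 + 1/48.5 = 0.12143 per day.
t_eff = 9.92 × 48.5 / (9.92 + 48.5) ≈ 8.2355 days.
Remaining = 615 × (1/2)^(49.1/8.2355) = 615 × (1/2)^5.962 ≈ 9.8661 cpm.

9.87 cpm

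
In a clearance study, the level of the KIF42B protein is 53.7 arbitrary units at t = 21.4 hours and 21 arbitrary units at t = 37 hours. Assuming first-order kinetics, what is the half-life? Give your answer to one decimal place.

Over Δt = 37 − 21.4 = 15.6 hours, the level fell by a factor of 53.7/21 ≈ 2.5571.
n = log₂(2.5571) ≈ 1.3545 half-lives, so t½ = 15.6/1.3545 ≈ 11.517 hours.

11.5 hours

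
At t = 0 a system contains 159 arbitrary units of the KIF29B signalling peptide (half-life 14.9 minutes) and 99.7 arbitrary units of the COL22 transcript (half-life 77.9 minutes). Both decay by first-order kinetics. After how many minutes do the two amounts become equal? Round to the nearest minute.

12 minutes

Set 159·(1/2)^(t/14.9) = 99.7·(1/2)^(t/77.9).
Taking log₂: log₂(159/99.7) = t·(1/14.9 − 1/77.9).
log₂(1.5948) = 0.67336; 1/14.9 − 1/77.9 = 0.054277.
t = 0.67336 / 0.054277 ≈ 12.406 minutes.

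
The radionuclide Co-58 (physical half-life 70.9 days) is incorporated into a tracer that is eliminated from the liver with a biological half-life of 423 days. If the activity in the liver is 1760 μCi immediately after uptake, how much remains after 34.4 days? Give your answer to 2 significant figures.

1200 μCi

1/t_eff = 1/t_phys + 1/t_biol = 1/70.9 + 1/423 = 0.016468 per day.
t_eff = 70.9 × 423 / (70.9 + 423) ≈ 60.722 days.
Remaining = 1760 × (1/2)^(34.4/60.722) = 1760 × (1/2)^0.56651 ≈ 1188.4 μCi.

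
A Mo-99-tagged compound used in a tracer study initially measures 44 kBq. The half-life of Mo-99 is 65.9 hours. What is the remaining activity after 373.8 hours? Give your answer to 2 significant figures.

0.86 kBq

Number of half-lives: n = 373.8/65.9 ≈ 5.6722.
Remaining = 44 × (1/2)^5.6722 = 44 × 0.01961 ≈ 0.86286 kBq.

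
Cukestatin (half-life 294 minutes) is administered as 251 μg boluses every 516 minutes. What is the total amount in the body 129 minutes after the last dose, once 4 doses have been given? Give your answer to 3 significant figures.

261 μg

The 4 doses were given 1677, 1161, 645, 129 minutes ago.
Total = 251·(1/2)^(1677/294) + 251·(1/2)^(1161/294) + 251·(1/2)^(645/294) + 251·(1/2)^(129/294)
      = 4.8148 + 16.252 + 54.859 + 185.18 ≈ 261.1 μg.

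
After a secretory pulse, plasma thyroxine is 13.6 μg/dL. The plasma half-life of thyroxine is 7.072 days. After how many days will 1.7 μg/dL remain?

21.216 days

1.7/13.6 = 1/8, so 3 half-lives have elapsed.
t = 3 × 7.072 = 21.216 days.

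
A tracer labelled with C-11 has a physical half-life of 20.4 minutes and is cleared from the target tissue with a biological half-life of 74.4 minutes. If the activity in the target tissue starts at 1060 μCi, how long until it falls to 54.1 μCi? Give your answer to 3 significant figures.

1/t_eff = 1/t_phys + 1/t_biol = 1/20.4 + 1/74.4 = 0.06246 per minute.
t_eff = 20.4 × 74.4 / (20.4 + 74.4) ≈ 16.01 minutes.
n = log₂(1060/54.1) ≈ 4.2923; t = 4.2923 × 16.01 ≈ 68.72 minutes.

68.7 minutes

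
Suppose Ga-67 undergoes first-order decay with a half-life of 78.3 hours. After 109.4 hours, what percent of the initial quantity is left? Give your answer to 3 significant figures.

38.0%

n = 109.4/78.3 ≈ 1.3972 half-lives.
Fraction remaining = (1/2)^1.3972 ≈ 0.37967, i.e. 37.967%.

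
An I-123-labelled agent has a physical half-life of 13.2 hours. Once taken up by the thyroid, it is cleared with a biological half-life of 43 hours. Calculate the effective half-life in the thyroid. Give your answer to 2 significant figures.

10 hours

1/t_eff = 1/t_phys + 1/t_biol = 1/13.2 + 1/43 = 0.099013 per hour.
t_eff = 13.2 × 43 / (13.2 + 43) ≈ 10.1 hours.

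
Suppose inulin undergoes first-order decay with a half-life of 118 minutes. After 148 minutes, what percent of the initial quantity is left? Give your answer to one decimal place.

41.9%

n = 148/118 ≈ 1.2542 half-lives.
Fraction remaining = (1/2)^1.2542 ≈ 0.41922, i.e. 41.922%.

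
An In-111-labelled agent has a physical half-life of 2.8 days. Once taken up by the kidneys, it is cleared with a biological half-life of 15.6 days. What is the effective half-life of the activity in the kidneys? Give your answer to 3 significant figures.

1/t_eff = 1/t_phys + 1/t_biol = 1/2.8 + 1/15.6 = 0.42125 per day.
t_eff = 2.8 × 15.6 / (2.8 + 15.6) ≈ 2.3739 days.

2.37 days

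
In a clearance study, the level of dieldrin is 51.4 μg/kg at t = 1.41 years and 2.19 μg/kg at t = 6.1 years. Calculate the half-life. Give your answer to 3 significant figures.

1.03 years

Over Δt = 6.1 − 1.41 = 4.69 years, the level fell by a factor of 51.4/2.19 ≈ 23.47.
n = log₂(23.47) ≈ 4.5528 half-lives, so t½ = 4.69/4.5528 ≈ 1.0301 years.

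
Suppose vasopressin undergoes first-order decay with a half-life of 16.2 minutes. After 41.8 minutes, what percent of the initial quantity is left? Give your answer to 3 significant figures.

16.7%

n = 41.8/16.2 ≈ 2.5802 half-lives.
Fraction remaining = (1/2)^2.5802 ≈ 0.16721, i.e. 16.721%.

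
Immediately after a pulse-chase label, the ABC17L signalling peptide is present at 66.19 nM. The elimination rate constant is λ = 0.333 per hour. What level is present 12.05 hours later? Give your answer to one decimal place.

t½ = ln 2 / λ = 0.69315 / 0.333 ≈ 2.0815 hours.
Number of half-lives: n = 12.05/2.0815 ≈ 5.789.
Remaining = 66.19 × (1/2)^5.789 = 66.19 × 0.018085 ≈ 1.1971 nM.

1.2 nM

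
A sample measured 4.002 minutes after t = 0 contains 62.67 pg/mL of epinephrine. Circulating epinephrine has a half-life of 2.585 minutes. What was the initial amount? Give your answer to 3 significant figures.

183 pg/mL

Number of half-lives elapsed: n = 4.002/2.585 ≈ 1.5482.
A₀ = A × 2^n = 62.67 × 2^1.5482 = 62.67 × 2.9244 ≈ 183.27 pg/mL.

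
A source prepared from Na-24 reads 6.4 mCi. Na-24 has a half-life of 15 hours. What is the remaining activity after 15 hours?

3.2 mCi

Elapsed time is 1 half-life (15/15).
Each half-life halves the amount: 6.4 × (1/2)^1 = 6.4/2 = 3.2 mCi.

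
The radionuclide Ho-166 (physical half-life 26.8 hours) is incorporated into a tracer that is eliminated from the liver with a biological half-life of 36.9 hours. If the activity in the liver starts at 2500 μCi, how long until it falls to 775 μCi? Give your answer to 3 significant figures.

1/t_eff = 1/t_phys + 1/t_biol = 1/26.8 + 1/36.9 = 0.064414 per hour.
t_eff = 26.8 × 36.9 / (26.8 + 36.9) ≈ 15.525 hours.
n = log₂(2500/775) ≈ 1.6897; t = 1.6897 × 15.525 ≈ 26.231 hours.

26.2 hours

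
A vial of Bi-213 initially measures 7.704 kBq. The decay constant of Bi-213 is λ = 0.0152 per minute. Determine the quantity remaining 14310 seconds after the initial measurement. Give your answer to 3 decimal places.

0.205 kBq

t½ = ln 2 / λ = 0.69315 / 0.0152 ≈ 45.602 minutes.
Convert the elapsed time: 14310 seconds = 238.5 minutes.
Number of half-lives: n = 238.5/45.602 ≈ 5.2301.
Remaining = 7.704 × (1/2)^5.2301 = 7.704 × 0.026644 ≈ 0.20526 kBq.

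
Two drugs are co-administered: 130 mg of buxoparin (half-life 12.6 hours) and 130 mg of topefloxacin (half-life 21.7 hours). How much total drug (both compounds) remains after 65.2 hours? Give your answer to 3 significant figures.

19.8 mg

buxoparin: 130 × (1/2)^(65.2/12.6) = 130 × (1/2)^5.1746 ≈ 3.5994 mg.
topefloxacin: 130 × (1/2)^(65.2/21.7) = 130 × (1/2)^3.0046 ≈ 16.198 mg.
Total = 3.5994 + 16.198 ≈ 19.798 mg.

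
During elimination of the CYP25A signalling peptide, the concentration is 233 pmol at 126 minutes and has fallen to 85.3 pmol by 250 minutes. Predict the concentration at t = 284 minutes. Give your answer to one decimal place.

Over Δt = 250 − 126 = 124 minutes, the level fell by a factor of 233/85.3 ≈ 2.7315.
n = log₂(2.7315) ≈ 1.4497 half-lives, so t½ = 124/1.4497 ≈ 85.534 minutes.
From t = 250 to t = 284: 85.3 × (1/2)^((284−250)/85.534) ≈ 64.757 pmol.

64.8 pmol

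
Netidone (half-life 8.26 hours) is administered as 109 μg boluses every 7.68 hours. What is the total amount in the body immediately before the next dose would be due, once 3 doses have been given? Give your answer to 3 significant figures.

The 3 doses were given 23.04, 15.36, 7.68 hours ago.
Total = 109·(1/2)^(23.04/8.26) + 109·(1/2)^(15.36/8.26) + 109·(1/2)^(7.68/8.26)
      = 15.767 + 30.036 + 57.218 ≈ 103.02 μg.

103 μg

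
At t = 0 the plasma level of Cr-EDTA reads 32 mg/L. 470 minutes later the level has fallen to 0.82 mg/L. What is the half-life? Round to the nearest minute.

A/A₀ = 0.82/32 ≈ 0.025625.
n = log₂(39.024) ≈ 5.2863 half-lives elapsed in 470 minutes.
t½ = 470/5.2863 ≈ 88.909 minutes.

89 minutes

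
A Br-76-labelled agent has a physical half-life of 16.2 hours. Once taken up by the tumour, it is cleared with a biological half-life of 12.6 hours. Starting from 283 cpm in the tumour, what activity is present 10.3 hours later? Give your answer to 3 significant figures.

1/t_eff = 1/t_phys + 1/t_biol = 1/16.2 + 1/12.6 = 0.14109 per hour.
t_eff = 16.2 × 12.6 / (16.2 + 12.6) ≈ 7.0875 hours.
Remaining = 283 × (1/2)^(10.3/7.0875) = 283 × (1/2)^1.4533 ≈ 103.35 cpm.

103 cpm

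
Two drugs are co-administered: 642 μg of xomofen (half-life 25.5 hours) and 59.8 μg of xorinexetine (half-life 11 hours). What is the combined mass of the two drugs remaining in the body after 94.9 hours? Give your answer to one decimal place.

xomofen: 642 × (1/2)^(94.9/25.5) = 642 × (1/2)^3.7216 ≈ 48.667 μg.
xorinexetine: 59.8 × (1/2)^(94.9/11) = 59.8 × (1/2)^8.6273 ≈ 0.15123 μg.
Total = 48.667 + 0.15123 ≈ 48.818 μg.

48.8 μg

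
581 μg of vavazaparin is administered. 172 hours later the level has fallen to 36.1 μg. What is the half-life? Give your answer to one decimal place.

42.9 hours

A/A₀ = 36.1/581 ≈ 0.062134.
n = log₂(16.094) ≈ 4.0085 half-lives elapsed in 172 hours.
t½ = 172/4.0085 ≈ 42.909 hours.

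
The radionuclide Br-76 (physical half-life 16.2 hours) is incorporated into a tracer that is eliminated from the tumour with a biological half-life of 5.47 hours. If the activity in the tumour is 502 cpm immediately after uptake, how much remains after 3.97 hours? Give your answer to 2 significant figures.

260 cpm

1/t_eff = 1/t_phys + 1/t_biol = 1/16.2 + 1/5.47 = 0.24454 per hour.
t_eff = 16.2 × 5.47 / (16.2 + 5.47) ≈ 4.0892 hours.
Remaining = 502 × (1/2)^(3.97/4.0892) = 502 × (1/2)^0.97084 ≈ 256.13 cpm.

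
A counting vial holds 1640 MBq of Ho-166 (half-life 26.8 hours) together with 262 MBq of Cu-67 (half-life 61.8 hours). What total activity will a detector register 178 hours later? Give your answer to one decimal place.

52.0 MBq

Ho-166: 1640 × (1/2)^(178/26.8) = 1640 × (1/2)^6.6418 ≈ 16.423 MBq.
Cu-67: 262 × (1/2)^(178/61.8) = 262 × (1/2)^2.8803 ≈ 35.584 MBq.
Total = 16.423 + 35.584 ≈ 52.008 MBq.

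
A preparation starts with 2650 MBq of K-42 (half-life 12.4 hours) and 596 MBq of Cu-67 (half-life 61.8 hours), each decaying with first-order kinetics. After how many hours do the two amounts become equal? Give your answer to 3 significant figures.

33.4 hours

Set 2650·(1/2)^(t/12.4) = 596·(1/2)^(t/61.8).
Taking log₂: log₂(2650/596) = t·(1/12.4 − 1/61.8).
log₂(4.4463) = 2.1526; 1/12.4 − 1/61.8 = 0.064464.
t = 2.1526 / 0.064464 ≈ 33.392 hours.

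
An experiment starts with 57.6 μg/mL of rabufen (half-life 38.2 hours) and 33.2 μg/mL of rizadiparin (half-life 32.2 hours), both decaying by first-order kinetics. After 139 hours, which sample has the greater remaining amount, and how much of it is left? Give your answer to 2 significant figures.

rabufen, 4.6 μg/mL

rabufen: 57.6 × (1/2)^3.6387 ≈ 4.6244 μg/mL.
rizadiparin: 33.2 × (1/2)^4.3168 ≈ 1.6659 μg/mL.
Rabufen has more remaining, at ≈ 4.6244 μg/mL.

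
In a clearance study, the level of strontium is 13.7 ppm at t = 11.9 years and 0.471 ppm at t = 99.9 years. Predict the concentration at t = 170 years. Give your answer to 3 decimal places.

0.032 ppm

Over Δt = 99.9 − 11.9 = 88 years, the level fell by a factor of 13.7/0.471 ≈ 29.087.
n = log₂(29.087) ≈ 4.8623 half-lives, so t½ = 88/4.8623 ≈ 18.098 years.
From t = 99.9 to t = 170: 0.471 × (1/2)^((170−99.9)/18.098) ≈ 0.03214 ppm.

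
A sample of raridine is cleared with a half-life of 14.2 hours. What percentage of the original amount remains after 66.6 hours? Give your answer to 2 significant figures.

n = 66.6/14.2 ≈ 4.6901 half-lives.
Fraction remaining = (1/2)^4.6901 ≈ 0.038737, i.e. 3.8737%.

3.9%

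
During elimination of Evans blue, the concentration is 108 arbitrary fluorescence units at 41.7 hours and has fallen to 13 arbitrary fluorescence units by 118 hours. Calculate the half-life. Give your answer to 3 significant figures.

Over Δt = 118 − 41.7 = 76.3 hours, the level fell by a factor of 108/13 ≈ 8.3077.
n = log₂(8.3077) ≈ 3.0544 half-lives, so t½ = 76.3/3.0544 ≈ 24.98 hours.

25.0 hours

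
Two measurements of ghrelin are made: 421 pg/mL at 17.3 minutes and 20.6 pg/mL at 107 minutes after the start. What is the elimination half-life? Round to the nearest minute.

21 minutes

Over Δt = 107 − 17.3 = 89.7 minutes, the level fell by a factor of 421/20.6 ≈ 20.437.
n = log₂(20.437) ≈ 4.3531 half-lives, so t½ = 89.7/4.3531 ≈ 20.606 minutes.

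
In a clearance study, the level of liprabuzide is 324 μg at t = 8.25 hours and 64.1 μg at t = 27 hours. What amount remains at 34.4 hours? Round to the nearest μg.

34 μg

Over Δt = 27 − 8.25 = 18.75 hours, the level fell by a factor of 324/64.1 ≈ 5.0546.
n = log₂(5.0546) ≈ 2.3376 half-lives, so t½ = 18.75/2.3376 ≈ 8.0211 hours.
From t = 27 to t = 34.4: 64.1 × (1/2)^((34.4−27)/8.0211) ≈ 33.817 μg.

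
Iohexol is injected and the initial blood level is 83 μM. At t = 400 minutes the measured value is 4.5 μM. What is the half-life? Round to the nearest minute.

A/A₀ = 4.5/83 ≈ 0.054217.
n = log₂(18.444) ≈ 4.2051 half-lives elapsed in 400 minutes.
t½ = 400/4.2051 ≈ 95.122 minutes.

95 minutes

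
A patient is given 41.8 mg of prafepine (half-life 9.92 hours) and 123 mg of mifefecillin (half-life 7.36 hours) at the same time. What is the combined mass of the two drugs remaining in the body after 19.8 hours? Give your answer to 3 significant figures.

prafepine: 41.8 × (1/2)^(19.8/9.92) = 41.8 × (1/2)^1.996 ≈ 10.479 mg.
mifefecillin: 123 × (1/2)^(19.8/7.36) = 123 × (1/2)^2.6902 ≈ 19.058 mg.
Total = 10.479 + 19.058 ≈ 29.537 mg.

29.5 mg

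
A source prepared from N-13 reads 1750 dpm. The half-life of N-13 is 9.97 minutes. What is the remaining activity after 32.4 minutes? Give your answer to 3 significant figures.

184 dpm

Number of half-lives: n = 32.4/9.97 ≈ 3.2497.
Remaining = 1750 × (1/2)^3.2497 = 1750 × 0.10513 ≈ 183.98 dpm.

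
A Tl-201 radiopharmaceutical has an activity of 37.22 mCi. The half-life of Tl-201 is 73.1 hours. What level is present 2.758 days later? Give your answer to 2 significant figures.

20 mCi

Convert the elapsed time: 2.758 days = 66.192 hours.
Number of half-lives: n = 66.192/73.1 ≈ 0.9055.
Remaining = 37.22 × (1/2)^0.9055 = 37.22 × 0.53385 ≈ 19.87 mCi.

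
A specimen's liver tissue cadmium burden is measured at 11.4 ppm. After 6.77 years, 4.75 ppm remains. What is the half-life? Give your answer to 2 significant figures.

5.4 years

A/A₀ = 4.75/11.4 ≈ 0.41667.
n = log₂(2.4) ≈ 1.263 half-lives elapsed in 6.77 years.
t½ = 6.77/1.263 ≈ 5.3601 years.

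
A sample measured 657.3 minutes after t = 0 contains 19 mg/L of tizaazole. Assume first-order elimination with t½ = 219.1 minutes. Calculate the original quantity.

152 mg/L

Number of half-lives elapsed: n = 657.3/219.1 ≈ 3.
A₀ = A × 2^n = 19 × 2^3 = 19 × 8 ≈ 152 mg/L.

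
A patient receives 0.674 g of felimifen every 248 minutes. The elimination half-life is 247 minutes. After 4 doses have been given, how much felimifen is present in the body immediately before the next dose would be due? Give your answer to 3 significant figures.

0.629 g

The 4 doses were given 992, 744, 496, 248 minutes ago.
Total = 0.674·(1/2)^(992/247) + 0.674·(1/2)^(744/247) + 0.674·(1/2)^(496/247) + 0.674·(1/2)^(248/247)
      = 0.041655 + 0.083544 + 0.16756 + 0.33606 ≈ 0.62881 g.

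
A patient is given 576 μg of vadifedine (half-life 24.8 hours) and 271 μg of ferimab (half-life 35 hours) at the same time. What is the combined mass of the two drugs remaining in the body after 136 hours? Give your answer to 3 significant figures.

vadifedine: 576 × (1/2)^(136/24.8) = 576 × (1/2)^5.4839 ≈ 12.871 μg.
ferimab: 271 × (1/2)^(136/35) = 271 × (1/2)^3.8857 ≈ 18.334 μg.
Total = 12.871 + 18.334 ≈ 31.205 μg.

31.2 μg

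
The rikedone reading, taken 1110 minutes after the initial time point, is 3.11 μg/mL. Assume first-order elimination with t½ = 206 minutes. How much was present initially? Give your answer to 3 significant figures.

Number of half-lives elapsed: n = 1110/206 ≈ 5.3883.
A₀ = A × 2^n = 3.11 × 2^5.3883 = 3.11 × 41.885 ≈ 130.26 μg/mL.

130 μg/mL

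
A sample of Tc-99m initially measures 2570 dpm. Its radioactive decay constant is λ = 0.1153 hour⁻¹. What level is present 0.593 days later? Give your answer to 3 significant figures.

t½ = ln 2 / λ = 0.69315 / 0.1153 ≈ 6.0117 hours.
Convert the elapsed time: 0.593 days = 14.232 hours.
Number of half-lives: n = 14.232/6.0117 ≈ 2.3674.
Remaining = 2570 × (1/2)^2.3674 = 2570 × 0.1938 ≈ 498.06 dpm.

498 dpm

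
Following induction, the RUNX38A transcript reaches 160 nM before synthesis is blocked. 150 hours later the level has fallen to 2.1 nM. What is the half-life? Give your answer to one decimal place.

24.0 hours

A/A₀ = 2.1/160 ≈ 0.013125.
n = log₂(76.19) ≈ 6.2515 half-lives elapsed in 150 hours.
t½ = 150/6.2515 ≈ 23.994 hours.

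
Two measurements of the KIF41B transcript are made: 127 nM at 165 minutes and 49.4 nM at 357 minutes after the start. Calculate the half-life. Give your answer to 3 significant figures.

Over Δt = 357 − 165 = 192 minutes, the level fell by a factor of 127/49.4 ≈ 2.5709.
n = log₂(2.5709) ≈ 1.3622 half-lives, so t½ = 192/1.3622 ≈ 140.94 minutes.

141 minutes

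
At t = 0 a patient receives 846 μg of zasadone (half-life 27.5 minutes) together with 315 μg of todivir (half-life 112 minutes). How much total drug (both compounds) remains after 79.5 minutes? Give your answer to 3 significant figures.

307 μg

zasadone: 846 × (1/2)^(79.5/27.5) = 846 × (1/2)^2.8909 ≈ 114.06 μg.
todivir: 315 × (1/2)^(79.5/112) = 315 × (1/2)^0.70982 ≈ 192.59 μg.
Total = 114.06 + 192.59 ≈ 306.65 μg.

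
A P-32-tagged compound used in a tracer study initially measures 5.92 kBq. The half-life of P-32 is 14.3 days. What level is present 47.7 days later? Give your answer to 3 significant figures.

Number of half-lives: n = 47.7/14.3 ≈ 3.3357.
Remaining = 5.92 × (1/2)^3.3357 = 5.92 × 0.099052 ≈ 0.58639 kBq.

0.586 kBq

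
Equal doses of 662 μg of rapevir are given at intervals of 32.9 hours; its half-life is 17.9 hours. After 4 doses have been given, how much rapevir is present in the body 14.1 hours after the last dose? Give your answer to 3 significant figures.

529 μg

The 4 doses were given 112.8, 79.9, 47, 14.1 hours ago.
Total = 662·(1/2)^(112.8/17.9) + 662·(1/2)^(79.9/17.9) + 662·(1/2)^(47/17.9) + 662·(1/2)^(14.1/17.9)
      = 8.392 + 30.002 + 107.26 + 383.47 ≈ 529.13 μg.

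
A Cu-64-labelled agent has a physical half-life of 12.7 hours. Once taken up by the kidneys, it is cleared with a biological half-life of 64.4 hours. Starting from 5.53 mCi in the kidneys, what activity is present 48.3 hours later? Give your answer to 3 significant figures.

0.236 mCi

1/t_eff = 1/t_phys + 1/t_biol = 1/12.7 + 1/64.4 = 0.094268 per hour.
t_eff = 12.7 × 64.4 / (12.7 + 64.4) ≈ 10.608 hours.
Remaining = 5.53 × (1/2)^(48.3/10.608) = 5.53 × (1/2)^4.5531 ≈ 0.23555 mCi.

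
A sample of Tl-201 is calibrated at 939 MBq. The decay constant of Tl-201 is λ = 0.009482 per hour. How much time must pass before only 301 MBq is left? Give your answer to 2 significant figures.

t½ = ln 2 / λ = 0.69315 / 0.009482 ≈ 73.101 hours.
Fraction remaining = 301/939 ≈ 0.32055.
n = log₂(939/301) = ln(3.1196)/ln 2 ≈ 1.6414 half-lives.
t = n × t½ = 1.6414 × 73.101 ≈ 119.99 hours.

120 hours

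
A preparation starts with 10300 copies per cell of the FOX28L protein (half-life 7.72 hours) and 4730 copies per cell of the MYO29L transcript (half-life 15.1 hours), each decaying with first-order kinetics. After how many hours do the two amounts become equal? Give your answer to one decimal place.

Set 10300·(1/2)^(t/7.72) = 4730·(1/2)^(t/15.1).
Taking log₂: log₂(10300/4730) = t·(1/7.72 − 1/15.1).
log₂(2.1776) = 1.1227; 1/7.72 − 1/15.1 = 0.063309.
t = 1.1227 / 0.063309 ≈ 17.734 hours.

17.7 hours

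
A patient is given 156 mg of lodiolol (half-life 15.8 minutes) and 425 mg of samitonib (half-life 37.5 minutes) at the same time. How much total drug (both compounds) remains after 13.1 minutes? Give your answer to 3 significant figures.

421 mg

lodiolol: 156 × (1/2)^(13.1/15.8) = 156 × (1/2)^0.82911 ≈ 87.808 mg.
samitonib: 425 × (1/2)^(13.1/37.5) = 425 × (1/2)^0.34933 ≈ 333.6 mg.
Total = 87.808 + 333.6 ≈ 421.41 mg.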